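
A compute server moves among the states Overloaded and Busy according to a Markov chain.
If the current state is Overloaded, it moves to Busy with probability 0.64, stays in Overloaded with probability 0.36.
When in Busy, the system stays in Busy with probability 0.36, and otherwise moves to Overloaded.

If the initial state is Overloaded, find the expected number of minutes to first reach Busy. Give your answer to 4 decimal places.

1.5625

Let t(s) be the expected number of minutes to first reach Busy from state s, with t(Busy) = 0. Conditioning on the first minute:
t(Overloaded) = 1 + 0.36·t(Overloaded)
Solving: t(Overloaded) = 1.5625.
Expected minutes from Overloaded to Busy: 1.5625.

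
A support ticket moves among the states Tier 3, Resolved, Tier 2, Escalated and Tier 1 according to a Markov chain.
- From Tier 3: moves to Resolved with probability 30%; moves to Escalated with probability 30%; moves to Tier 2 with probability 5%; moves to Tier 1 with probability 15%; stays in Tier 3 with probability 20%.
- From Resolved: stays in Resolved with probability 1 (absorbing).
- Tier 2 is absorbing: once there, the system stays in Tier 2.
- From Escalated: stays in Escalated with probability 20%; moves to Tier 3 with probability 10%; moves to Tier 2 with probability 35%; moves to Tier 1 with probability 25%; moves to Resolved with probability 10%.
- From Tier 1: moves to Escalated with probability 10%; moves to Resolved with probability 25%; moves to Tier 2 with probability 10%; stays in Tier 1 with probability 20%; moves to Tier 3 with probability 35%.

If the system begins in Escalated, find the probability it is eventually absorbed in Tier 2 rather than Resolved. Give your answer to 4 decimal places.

Let h(s) be the probability of absorption at Tier 2 starting from transient state s. Then h(Tier 2) = 1 and h(Resolved) = 0. By first-step analysis:
h(Tier 3) = 0.2·h(Tier 3) + 0.3·0 + 0.05·1 + 0.3·h(Escalated) + 0.15·h(Tier 1)
h(Escalated) = 0.1·h(Tier 3) + 0.1·0 + 0.35·1 + 0.2·h(Escalated) + 0.25·h(Tier 1)
h(Tier 1) = 0.35·h(Tier 3) + 0.25·0 + 0.1·1 + 0.1·h(Escalated) + 0.2·h(Tier 1)
Solving: h(Tier 3) = 0.3503, h(Escalated) = 0.5913, h(Tier 1) = 0.3522.
Starting from Escalated, the probability is 0.5913.

0.5913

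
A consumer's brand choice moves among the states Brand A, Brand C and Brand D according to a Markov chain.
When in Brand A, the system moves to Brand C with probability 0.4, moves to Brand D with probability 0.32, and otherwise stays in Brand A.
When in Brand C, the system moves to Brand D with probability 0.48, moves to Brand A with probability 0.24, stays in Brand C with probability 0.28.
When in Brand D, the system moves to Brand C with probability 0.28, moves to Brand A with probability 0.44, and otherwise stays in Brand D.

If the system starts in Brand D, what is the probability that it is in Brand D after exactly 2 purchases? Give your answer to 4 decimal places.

Sum over the intermediate state after 1 purchase:
P = P(Brand D→Brand A)·P(Brand A→Brand D) + P(Brand D→Brand C)·P(Brand C→Brand D) + P(Brand D→Brand D)·P(Brand D→Brand D)
  = 0.44×0.32 + 0.28×0.48 + 0.28×0.28
  = 0.1408 + 0.1344 + 0.0784 = 0.3536

0.3536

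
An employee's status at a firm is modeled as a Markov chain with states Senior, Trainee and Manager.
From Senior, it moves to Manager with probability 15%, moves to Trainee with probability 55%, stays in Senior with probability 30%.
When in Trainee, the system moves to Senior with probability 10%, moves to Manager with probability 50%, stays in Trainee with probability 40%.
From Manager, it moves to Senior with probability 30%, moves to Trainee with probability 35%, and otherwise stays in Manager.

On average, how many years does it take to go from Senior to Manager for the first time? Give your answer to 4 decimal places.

Let t(s) be the expected number of years to first reach Manager from state s, with t(Manager) = 0. Conditioning on the first year:
t(Senior) = 1 + 0.3·t(Senior) + 0.55·t(Trainee)
t(Trainee) = 1 + 0.1·t(Senior) + 0.4·t(Trainee)
Solving: t(Senior) = 3.1507, t(Trainee) = 2.1918.
Expected years from Senior to Manager: 3.1507.

3.1507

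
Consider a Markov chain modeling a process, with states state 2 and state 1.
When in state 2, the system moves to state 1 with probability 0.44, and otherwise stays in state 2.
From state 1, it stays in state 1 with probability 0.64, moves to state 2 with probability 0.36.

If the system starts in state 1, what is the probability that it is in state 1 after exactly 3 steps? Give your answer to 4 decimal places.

0.5536

Propagate the distribution vector 3 steps from state 1.
After 0 steps: (0.0000, 1.0000)
After 1 step: (0.3600, 0.6400)
After 2 steps: (0.4320, 0.5680)
After 3 steps: (0.4464, 0.5536)
P(in state 1 after 3 steps) = 0.5536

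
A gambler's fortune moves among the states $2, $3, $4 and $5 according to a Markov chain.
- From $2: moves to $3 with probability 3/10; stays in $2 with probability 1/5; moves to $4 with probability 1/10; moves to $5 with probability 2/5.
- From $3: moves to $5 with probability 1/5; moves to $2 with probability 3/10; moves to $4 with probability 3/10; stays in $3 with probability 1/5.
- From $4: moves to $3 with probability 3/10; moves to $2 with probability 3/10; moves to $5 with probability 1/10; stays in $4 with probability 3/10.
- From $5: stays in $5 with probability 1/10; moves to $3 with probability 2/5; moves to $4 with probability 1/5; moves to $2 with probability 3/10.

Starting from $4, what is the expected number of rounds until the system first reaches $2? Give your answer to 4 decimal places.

3.3333

Let t(s) be the expected number of rounds to first reach $2 from state s, with t($2) = 0. Conditioning on the first round:
t($3) = 1 + 0.2·t($3) + 0.3·t($4) + 0.2·t($5)
t($4) = 1 + 0.3·t($3) + 0.3·t($4) + 0.1·t($5)
t($5) = 1 + 0.4·t($3) + 0.2·t($4) + 0.1·t($5)
Solving: t($3) = 3.3333, t($4) = 3.3333, t($5) = 3.3333.
Expected rounds from $4 to $2: 3.3333.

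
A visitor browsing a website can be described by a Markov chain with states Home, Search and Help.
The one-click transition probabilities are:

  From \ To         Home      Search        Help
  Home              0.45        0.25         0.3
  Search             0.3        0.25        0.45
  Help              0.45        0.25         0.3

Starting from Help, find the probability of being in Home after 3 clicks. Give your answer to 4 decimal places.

Propagate the distribution vector 3 clicks from Help.
After 0 clicks: (0.0000, 0.0000, 1.0000)
After 1 click: (0.4500, 0.2500, 0.3000)
After 2 clicks: (0.4125, 0.2500, 0.3375)
After 3 clicks: (0.4125, 0.2500, 0.3375)
P(in Home after 3 clicks) = 0.4125

0.4125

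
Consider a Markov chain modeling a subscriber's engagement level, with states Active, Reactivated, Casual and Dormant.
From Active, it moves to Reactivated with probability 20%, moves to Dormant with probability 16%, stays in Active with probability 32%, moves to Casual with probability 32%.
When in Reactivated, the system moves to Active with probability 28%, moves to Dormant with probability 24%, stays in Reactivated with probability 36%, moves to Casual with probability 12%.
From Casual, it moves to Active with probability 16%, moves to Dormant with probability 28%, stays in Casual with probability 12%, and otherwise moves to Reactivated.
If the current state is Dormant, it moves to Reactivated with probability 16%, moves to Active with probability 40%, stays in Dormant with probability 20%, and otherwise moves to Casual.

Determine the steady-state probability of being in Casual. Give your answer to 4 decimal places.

0.2046

Let the stationary distribution be π with π = πP and π_1 + π_2 + π_3 + π_4 = 1.
π_1 = 0.32·π_1 + 0.28·π_2 + 0.16·π_3 + 0.4·π_4
π_2 = 0.2·π_1 + 0.36·π_2 + 0.44·π_3 + 0.16·π_4
π_3 = 0.32·π_1 + 0.12·π_2 + 0.12·π_3 + 0.24·π_4
Solving with the normalization constraint gives π = (0.2931, 0.2862, 0.2046, 0.2161).
So the stationary probability of Casual is 0.2046.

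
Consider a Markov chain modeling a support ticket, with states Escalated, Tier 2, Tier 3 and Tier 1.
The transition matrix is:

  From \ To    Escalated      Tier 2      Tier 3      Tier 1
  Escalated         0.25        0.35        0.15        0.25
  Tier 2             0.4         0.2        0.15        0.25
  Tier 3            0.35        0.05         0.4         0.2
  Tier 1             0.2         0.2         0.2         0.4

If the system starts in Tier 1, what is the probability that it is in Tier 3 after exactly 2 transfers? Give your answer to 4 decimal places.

Propagate the distribution vector 2 transfers from Tier 1.
After 0 transfers: (0.0000, 0.0000, 0.0000, 1.0000)
After 1 transfer: (0.2000, 0.2000, 0.2000, 0.4000)
After 2 transfers: (0.2800, 0.2000, 0.2200, 0.3000)
P(in Tier 3 after 2 transfers) = 0.2200

0.2200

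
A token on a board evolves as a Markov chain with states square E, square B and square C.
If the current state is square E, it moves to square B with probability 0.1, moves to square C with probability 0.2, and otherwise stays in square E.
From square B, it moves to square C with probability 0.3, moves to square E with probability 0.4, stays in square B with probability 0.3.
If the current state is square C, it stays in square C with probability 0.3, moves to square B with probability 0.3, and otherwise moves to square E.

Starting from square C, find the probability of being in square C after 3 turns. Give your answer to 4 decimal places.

0.2480

Propagate the distribution vector 3 turns from square C.
After 0 turns: (0.0000, 0.0000, 1.0000)
After 1 turn: (0.4000, 0.3000, 0.3000)
After 2 turns: (0.5200, 0.2200, 0.2600)
After 3 turns: (0.5560, 0.1960, 0.2480)
P(in square C after 3 turns) = 0.2480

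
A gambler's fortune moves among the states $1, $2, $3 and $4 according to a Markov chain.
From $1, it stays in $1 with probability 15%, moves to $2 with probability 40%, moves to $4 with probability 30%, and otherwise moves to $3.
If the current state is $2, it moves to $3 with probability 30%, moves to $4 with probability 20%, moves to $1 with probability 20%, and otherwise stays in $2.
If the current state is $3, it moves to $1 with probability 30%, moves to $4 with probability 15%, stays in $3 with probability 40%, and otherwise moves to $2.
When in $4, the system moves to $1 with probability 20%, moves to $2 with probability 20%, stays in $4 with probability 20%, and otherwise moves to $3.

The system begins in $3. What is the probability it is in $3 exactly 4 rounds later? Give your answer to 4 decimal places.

0.3196

Propagate the distribution vector 4 rounds from $3.
After 0 rounds: (0.0000, 0.0000, 1.0000, 0.0000)
After 1 round: (0.3000, 0.1500, 0.4000, 0.1500)
After 2 rounds: (0.2250, 0.2550, 0.3100, 0.2100)
After 3 rounds: (0.2198, 0.2550, 0.3183, 0.2070)
After 4 rounds: (0.2208, 0.2535, 0.3196, 0.2061)
P(in $3 after 4 rounds) = 0.3196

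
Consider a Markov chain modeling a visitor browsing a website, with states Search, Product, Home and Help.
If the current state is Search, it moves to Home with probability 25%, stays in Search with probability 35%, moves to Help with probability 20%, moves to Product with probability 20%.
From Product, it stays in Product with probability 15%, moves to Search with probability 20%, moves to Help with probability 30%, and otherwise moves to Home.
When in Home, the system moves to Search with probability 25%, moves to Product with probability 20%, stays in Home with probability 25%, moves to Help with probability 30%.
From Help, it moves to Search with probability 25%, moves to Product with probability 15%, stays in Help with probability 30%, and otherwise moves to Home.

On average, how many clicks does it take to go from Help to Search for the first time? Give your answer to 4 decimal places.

4.1362

Let t(s) be the expected number of clicks to first reach Search from state s, with t(Search) = 0. Conditioning on the first click:
t(Product) = 1 + 0.15·t(Product) + 0.35·t(Home) + 0.3·t(Help)
t(Home) = 1 + 0.2·t(Product) + 0.25·t(Home) + 0.3·t(Help)
t(Help) = 1 + 0.15·t(Product) + 0.3·t(Home) + 0.3·t(Help)
Solving: t(Product) = 4.3435, t(Home) = 4.1461, t(Help) = 4.1362.
Expected clicks from Help to Search: 4.1362.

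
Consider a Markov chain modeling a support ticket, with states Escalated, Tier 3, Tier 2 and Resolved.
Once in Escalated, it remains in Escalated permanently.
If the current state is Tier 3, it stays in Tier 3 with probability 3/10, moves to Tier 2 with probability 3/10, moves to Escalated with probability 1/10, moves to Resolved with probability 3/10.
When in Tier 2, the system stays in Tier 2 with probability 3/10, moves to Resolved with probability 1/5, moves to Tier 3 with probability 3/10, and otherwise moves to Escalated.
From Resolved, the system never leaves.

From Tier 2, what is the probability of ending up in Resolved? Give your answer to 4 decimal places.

Let h(s) be the probability of absorption at Resolved starting from transient state s. Then h(Resolved) = 1 and h(Escalated) = 0. By first-step analysis:
h(Tier 3) = 0.1·0 + 0.3·h(Tier 3) + 0.3·h(Tier 2) + 0.3·1
h(Tier 2) = 0.2·0 + 0.3·h(Tier 3) + 0.3·h(Tier 2) + 0.2·1
Solving: h(Tier 3) = 0.6750, h(Tier 2) = 0.5750.
Starting from Tier 2, the probability is 0.5750.

0.5750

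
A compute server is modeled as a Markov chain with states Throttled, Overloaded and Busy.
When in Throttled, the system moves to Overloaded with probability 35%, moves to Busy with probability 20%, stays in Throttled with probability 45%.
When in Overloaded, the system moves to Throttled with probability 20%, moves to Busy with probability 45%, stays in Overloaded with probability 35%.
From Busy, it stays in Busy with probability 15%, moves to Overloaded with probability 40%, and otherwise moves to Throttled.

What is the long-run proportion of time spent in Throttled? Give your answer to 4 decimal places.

Let the stationary distribution be π with π = πP and π_1 + π_2 + π_3 = 1.
π_1 = 0.45·π_1 + 0.2·π_2 + 0.45·π_3
π_2 = 0.35·π_1 + 0.35·π_2 + 0.4·π_3
Solving with the normalization constraint gives π = (0.3590, 0.3639, 0.2771).
So the stationary probability of Throttled is 0.3590.

0.3590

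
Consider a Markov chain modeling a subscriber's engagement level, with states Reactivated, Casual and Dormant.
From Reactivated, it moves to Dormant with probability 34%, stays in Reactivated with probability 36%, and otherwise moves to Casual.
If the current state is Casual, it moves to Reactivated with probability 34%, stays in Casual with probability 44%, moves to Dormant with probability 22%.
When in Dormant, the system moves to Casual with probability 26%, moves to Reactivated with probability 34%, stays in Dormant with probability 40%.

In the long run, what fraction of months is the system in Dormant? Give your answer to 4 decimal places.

Let the stationary distribution be π with π = πP and π_1 + π_2 + π_3 = 1.
π_1 = 0.36·π_1 + 0.34·π_2 + 0.34·π_3
π_2 = 0.3·π_1 + 0.44·π_2 + 0.26·π_3
Solving with the normalization constraint gives π = (0.3469, 0.3340, 0.3191).
So the stationary probability of Dormant is 0.3191.

0.3191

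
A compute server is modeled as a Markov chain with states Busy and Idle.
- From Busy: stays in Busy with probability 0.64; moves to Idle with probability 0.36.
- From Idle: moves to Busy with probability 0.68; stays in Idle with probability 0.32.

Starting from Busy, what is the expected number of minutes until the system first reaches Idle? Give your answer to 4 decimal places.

2.7778

Let t(s) be the expected number of minutes to first reach Idle from state s, with t(Idle) = 0. Conditioning on the first minute:
t(Busy) = 1 + 0.64·t(Busy)
Solving: t(Busy) = 2.7778.
Expected minutes from Busy to Idle: 2.7778.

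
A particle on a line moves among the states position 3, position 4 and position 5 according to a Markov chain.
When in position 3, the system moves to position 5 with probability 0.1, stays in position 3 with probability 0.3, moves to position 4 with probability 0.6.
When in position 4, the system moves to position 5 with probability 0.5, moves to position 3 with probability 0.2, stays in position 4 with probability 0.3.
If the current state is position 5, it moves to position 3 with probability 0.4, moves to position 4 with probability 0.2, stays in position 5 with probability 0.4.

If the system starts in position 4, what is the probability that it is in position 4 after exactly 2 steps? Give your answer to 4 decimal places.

Sum over the intermediate state after 1 step:
P = P(position 4→position 3)·P(position 3→position 4) + P(position 4→position 4)·P(position 4→position 4) + P(position 4→position 5)·P(position 5→position 4)
  = 0.2×0.6 + 0.3×0.3 + 0.5×0.2
  = 0.1200 + 0.0900 + 0.1000 = 0.3100

0.3100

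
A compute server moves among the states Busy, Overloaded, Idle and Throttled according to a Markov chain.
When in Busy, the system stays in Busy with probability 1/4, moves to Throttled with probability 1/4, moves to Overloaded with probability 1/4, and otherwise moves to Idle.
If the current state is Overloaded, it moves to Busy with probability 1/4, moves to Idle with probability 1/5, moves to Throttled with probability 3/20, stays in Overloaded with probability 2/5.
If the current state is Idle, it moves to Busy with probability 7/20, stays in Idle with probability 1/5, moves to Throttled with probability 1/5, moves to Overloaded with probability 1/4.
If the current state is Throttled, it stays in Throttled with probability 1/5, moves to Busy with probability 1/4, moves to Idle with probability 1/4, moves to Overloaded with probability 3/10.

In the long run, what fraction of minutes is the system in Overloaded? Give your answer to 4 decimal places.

Let the stationary distribution be π with π = πP and π_1 + π_2 + π_3 + π_4 = 1.
π_1 = 0.25·π_1 + 0.25·π_2 + 0.35·π_3 + 0.25·π_4
π_2 = 0.25·π_1 + 0.4·π_2 + 0.25·π_3 + 0.3·π_4
π_3 = 0.25·π_1 + 0.2·π_2 + 0.2·π_3 + 0.25·π_4
Solving with the normalization constraint gives π = (0.2724, 0.3058, 0.2235, 0.1983).
So the stationary probability of Overloaded is 0.3058.

0.3058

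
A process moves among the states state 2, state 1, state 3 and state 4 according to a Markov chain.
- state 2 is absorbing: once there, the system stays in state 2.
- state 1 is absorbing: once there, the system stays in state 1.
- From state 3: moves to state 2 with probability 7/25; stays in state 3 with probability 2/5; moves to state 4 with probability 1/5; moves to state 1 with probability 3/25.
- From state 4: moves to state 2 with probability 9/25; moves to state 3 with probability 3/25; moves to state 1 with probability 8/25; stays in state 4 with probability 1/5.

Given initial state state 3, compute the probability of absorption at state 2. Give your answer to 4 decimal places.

Let h(s) be the probability of absorption at state 2 starting from transient state s. Then h(state 2) = 1 and h(state 1) = 0. By first-step analysis:
h(state 3) = 0.28·1 + 0.12·0 + 0.4·h(state 3) + 0.2·h(state 4)
h(state 4) = 0.36·1 + 0.32·0 + 0.12·h(state 3) + 0.2·h(state 4)
Solving: h(state 3) = 0.6491, h(state 4) = 0.5474.
Starting from state 3, the probability is 0.6491.

0.6491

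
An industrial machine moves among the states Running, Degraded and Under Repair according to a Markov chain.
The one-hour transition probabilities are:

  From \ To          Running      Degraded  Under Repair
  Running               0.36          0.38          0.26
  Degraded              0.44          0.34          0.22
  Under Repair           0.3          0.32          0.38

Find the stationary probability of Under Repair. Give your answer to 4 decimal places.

Let the stationary distribution be π with π = πP and π_1 + π_2 + π_3 = 1.
π_1 = 0.36·π_1 + 0.44·π_2 + 0.3·π_3
π_2 = 0.38·π_1 + 0.34·π_2 + 0.32·π_3
Solving with the normalization constraint gives π = (0.3712, 0.3493, 0.2796).
So the stationary probability of Under Repair is 0.2796.

0.2796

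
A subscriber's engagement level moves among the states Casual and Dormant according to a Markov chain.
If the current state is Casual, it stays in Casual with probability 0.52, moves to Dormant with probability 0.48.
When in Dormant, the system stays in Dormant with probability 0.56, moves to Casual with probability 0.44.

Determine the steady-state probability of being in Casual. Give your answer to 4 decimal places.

Let the stationary distribution be π with π = πP and π_1 + π_2 = 1.
π_1 = 0.52·π_1 + 0.44·π_2
Solving with the normalization constraint gives π = (0.4783, 0.5217).
So the stationary probability of Casual is 0.4783.

0.4783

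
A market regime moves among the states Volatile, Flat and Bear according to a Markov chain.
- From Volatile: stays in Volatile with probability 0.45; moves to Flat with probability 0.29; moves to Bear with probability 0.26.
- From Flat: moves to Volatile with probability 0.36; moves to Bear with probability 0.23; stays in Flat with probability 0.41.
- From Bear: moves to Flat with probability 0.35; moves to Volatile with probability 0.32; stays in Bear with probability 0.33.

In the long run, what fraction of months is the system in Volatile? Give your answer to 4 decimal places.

0.3838

Let the stationary distribution be π with π = πP and π_1 + π_2 + π_3 = 1.
π_1 = 0.45·π_1 + 0.36·π_2 + 0.32·π_3
π_2 = 0.29·π_1 + 0.41·π_2 + 0.35·π_3
Solving with the normalization constraint gives π = (0.3838, 0.3478, 0.2683).
So the stationary probability of Volatile is 0.3838.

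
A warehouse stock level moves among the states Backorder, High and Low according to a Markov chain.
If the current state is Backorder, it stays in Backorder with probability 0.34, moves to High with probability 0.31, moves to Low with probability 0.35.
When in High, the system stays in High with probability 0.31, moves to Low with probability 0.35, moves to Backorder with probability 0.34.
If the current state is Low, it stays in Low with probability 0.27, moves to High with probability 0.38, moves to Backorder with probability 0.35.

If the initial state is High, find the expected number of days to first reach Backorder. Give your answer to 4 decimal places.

Let t(s) be the expected number of days to first reach Backorder from state s, with t(Backorder) = 0. Conditioning on the first day:
t(High) = 1 + 0.31·t(High) + 0.35·t(Low)
t(Low) = 1 + 0.38·t(High) + 0.27·t(Low)
Solving: t(High) = 2.9134, t(Low) = 2.8864.
Expected days from High to Backorder: 2.9134.

2.9134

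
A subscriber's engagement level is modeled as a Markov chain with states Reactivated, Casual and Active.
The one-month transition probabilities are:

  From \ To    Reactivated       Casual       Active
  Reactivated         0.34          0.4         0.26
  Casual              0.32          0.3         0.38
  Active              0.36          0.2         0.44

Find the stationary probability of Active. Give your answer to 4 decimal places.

Let the stationary distribution be π with π = πP and π_1 + π_2 + π_3 = 1.
π_1 = 0.34·π_1 + 0.32·π_2 + 0.36·π_3
π_2 = 0.4·π_1 + 0.3·π_2 + 0.2·π_3
Solving with the normalization constraint gives π = (0.3413, 0.2981, 0.3607).
So the stationary probability of Active is 0.3607.

0.3607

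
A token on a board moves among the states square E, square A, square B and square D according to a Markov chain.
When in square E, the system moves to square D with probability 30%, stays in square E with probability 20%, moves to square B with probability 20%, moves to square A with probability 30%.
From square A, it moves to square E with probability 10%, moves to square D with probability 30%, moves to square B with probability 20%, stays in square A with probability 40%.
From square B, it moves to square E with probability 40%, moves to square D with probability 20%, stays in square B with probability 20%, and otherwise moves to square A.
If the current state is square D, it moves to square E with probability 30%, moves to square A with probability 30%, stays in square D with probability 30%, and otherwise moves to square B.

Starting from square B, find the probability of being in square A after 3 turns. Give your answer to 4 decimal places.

0.3120

Propagate the distribution vector 3 turns from square B.
After 0 turns: (0.0000, 0.0000, 1.0000, 0.0000)
After 1 turn: (0.4000, 0.2000, 0.2000, 0.2000)
After 2 turns: (0.2400, 0.3000, 0.1800, 0.2800)
After 3 turns: (0.2340, 0.3120, 0.1720, 0.2820)
P(in square A after 3 turns) = 0.3120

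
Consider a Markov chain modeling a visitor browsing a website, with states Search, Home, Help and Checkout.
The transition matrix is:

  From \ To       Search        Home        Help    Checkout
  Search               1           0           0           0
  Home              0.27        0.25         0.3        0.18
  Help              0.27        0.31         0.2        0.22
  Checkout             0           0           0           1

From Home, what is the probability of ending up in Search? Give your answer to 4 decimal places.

0.5858

Let h(s) be the probability of absorption at Search starting from transient state s. Then h(Search) = 1 and h(Checkout) = 0. By first-step analysis:
h(Home) = 0.27·1 + 0.25·h(Home) + 0.3·h(Help) + 0.18·0
h(Help) = 0.27·1 + 0.31·h(Home) + 0.2·h(Help) + 0.22·0
Solving: h(Home) = 0.5858, h(Help) = 0.5645.
Starting from Home, the probability is 0.5858.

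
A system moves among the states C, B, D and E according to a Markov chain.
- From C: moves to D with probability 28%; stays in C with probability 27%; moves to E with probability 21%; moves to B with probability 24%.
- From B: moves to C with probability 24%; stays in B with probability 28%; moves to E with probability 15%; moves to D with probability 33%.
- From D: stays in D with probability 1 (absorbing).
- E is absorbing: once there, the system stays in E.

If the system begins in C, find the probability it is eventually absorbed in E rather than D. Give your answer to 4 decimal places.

0.4000

Let h(s) be the probability of absorption at E starting from transient state s. Then h(E) = 1 and h(D) = 0. By first-step analysis:
h(C) = 0.27·h(C) + 0.24·h(B) + 0.28·0 + 0.21·1
h(B) = 0.24·h(C) + 0.28·h(B) + 0.33·0 + 0.15·1
Solving: h(C) = 0.4000, h(B) = 0.3417.
Starting from C, the probability is 0.4000.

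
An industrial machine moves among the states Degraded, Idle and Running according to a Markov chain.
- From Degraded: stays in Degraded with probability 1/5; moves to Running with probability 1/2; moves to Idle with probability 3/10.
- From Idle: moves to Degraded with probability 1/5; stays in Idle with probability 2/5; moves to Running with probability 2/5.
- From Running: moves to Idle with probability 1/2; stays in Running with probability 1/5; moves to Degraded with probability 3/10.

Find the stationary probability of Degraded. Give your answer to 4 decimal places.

0.2353

Let the stationary distribution be π with π = πP and π_1 + π_2 + π_3 = 1.
π_1 = 0.2·π_1 + 0.2·π_2 + 0.3·π_3
π_2 = 0.3·π_1 + 0.4·π_2 + 0.5·π_3
Solving with the normalization constraint gives π = (0.2353, 0.4118, 0.3529).
So the stationary probability of Degraded is 0.2353.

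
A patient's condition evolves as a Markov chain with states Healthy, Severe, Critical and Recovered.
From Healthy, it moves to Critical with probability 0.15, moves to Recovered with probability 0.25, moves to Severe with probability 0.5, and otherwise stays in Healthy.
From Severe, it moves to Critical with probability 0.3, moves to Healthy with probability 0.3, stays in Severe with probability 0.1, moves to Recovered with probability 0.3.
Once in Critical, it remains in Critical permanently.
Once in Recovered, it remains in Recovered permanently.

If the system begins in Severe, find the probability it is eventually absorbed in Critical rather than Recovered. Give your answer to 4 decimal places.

0.4773

Let h(s) be the probability of absorption at Critical starting from transient state s. Then h(Critical) = 1 and h(Recovered) = 0. By first-step analysis:
h(Healthy) = 0.1·h(Healthy) + 0.5·h(Severe) + 0.15·1 + 0.25·0
h(Severe) = 0.3·h(Healthy) + 0.1·h(Severe) + 0.3·1 + 0.3·0
Solving: h(Healthy) = 0.4318, h(Severe) = 0.4773.
Starting from Severe, the probability is 0.4773.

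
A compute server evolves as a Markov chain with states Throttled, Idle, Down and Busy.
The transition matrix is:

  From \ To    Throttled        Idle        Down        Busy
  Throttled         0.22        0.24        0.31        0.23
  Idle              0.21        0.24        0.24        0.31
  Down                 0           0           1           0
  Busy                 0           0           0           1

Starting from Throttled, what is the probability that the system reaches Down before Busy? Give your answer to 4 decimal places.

0.5406

Let h(s) be the probability of absorption at Down starting from transient state s. Then h(Down) = 1 and h(Busy) = 0. By first-step analysis:
h(Throttled) = 0.22·h(Throttled) + 0.24·h(Idle) + 0.31·1 + 0.23·0
h(Idle) = 0.21·h(Throttled) + 0.24·h(Idle) + 0.24·1 + 0.31·0
Solving: h(Throttled) = 0.5406, h(Idle) = 0.4652.
Starting from Throttled, the probability is 0.5406.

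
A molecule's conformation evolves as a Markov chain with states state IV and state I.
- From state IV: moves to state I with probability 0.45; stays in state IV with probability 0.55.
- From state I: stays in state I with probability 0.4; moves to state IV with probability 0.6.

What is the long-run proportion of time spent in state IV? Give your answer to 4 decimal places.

Let the stationary distribution be π with π = πP and π_1 + π_2 = 1.
π_1 = 0.55·π_1 + 0.6·π_2
Solving with the normalization constraint gives π = (0.5714, 0.4286).
So the stationary probability of state IV is 0.5714.

0.5714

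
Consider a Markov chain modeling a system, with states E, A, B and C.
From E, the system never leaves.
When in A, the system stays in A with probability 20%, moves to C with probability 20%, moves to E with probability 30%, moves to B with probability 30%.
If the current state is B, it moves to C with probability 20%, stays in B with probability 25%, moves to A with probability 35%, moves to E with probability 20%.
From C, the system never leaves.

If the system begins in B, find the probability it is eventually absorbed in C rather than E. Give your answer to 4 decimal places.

0.4646

Let h(s) be the probability of absorption at C starting from transient state s. Then h(C) = 1 and h(E) = 0. By first-step analysis:
h(A) = 0.3·0 + 0.2·h(A) + 0.3·h(B) + 0.2·1
h(B) = 0.2·0 + 0.35·h(A) + 0.25·h(B) + 0.2·1
Solving: h(A) = 0.4242, h(B) = 0.4646.
Starting from B, the probability is 0.4646.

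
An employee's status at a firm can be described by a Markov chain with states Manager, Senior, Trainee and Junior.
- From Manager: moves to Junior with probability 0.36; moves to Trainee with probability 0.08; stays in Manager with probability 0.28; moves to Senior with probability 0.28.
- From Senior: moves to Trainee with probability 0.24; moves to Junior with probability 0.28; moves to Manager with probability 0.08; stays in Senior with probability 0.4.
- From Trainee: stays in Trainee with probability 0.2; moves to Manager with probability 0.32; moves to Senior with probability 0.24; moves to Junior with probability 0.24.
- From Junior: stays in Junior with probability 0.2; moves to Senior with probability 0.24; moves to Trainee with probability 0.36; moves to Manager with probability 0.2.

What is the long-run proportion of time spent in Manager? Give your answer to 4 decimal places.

0.2087

Let the stationary distribution be π with π = πP and π_1 + π_2 + π_3 + π_4 = 1.
π_1 = 0.28·π_1 + 0.08·π_2 + 0.32·π_3 + 0.2·π_4
π_2 = 0.28·π_1 + 0.4·π_2 + 0.24·π_3 + 0.24·π_4
π_3 = 0.08·π_1 + 0.24·π_2 + 0.2·π_3 + 0.36·π_4
Solving with the normalization constraint gives π = (0.2087, 0.2957, 0.2294, 0.2662).
So the stationary probability of Manager is 0.2087.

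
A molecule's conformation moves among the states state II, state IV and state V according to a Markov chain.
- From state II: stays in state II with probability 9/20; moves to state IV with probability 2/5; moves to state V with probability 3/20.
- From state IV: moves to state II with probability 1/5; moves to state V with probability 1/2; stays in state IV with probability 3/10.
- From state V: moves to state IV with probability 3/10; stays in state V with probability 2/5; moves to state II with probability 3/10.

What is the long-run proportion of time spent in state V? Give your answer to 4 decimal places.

0.3547

Let the stationary distribution be π with π = πP and π_1 + π_2 + π_3 = 1.
π_1 = 0.45·π_1 + 0.2·π_2 + 0.3·π_3
π_2 = 0.4·π_1 + 0.3·π_2 + 0.3·π_3
Solving with the normalization constraint gives π = (0.3140, 0.3314, 0.3547).
So the stationary probability of state V is 0.3547.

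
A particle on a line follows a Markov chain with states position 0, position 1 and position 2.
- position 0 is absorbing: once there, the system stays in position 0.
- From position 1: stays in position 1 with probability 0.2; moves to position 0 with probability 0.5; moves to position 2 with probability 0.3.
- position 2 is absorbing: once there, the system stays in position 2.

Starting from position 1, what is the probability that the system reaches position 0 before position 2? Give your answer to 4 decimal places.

Let h(s) be the probability of absorption at position 0 starting from transient state s. Then h(position 0) = 1 and h(position 2) = 0. By first-step analysis:
h(position 1) = 0.5·1 + 0.2·h(position 1) + 0.3·0
Solving: h(position 1) = 0.6250.
Starting from position 1, the probability is 0.6250.

0.6250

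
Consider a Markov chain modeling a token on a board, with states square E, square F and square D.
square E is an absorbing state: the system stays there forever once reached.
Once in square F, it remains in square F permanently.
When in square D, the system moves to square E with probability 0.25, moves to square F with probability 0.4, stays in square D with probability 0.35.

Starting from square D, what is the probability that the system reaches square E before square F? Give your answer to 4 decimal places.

Let h(s) be the probability of absorption at square E starting from transient state s. Then h(square E) = 1 and h(square F) = 0. By first-step analysis:
h(square D) = 0.25·1 + 0.4·0 + 0.35·h(square D)
Solving: h(square D) = 0.3846.
Starting from square D, the probability is 0.3846.

0.3846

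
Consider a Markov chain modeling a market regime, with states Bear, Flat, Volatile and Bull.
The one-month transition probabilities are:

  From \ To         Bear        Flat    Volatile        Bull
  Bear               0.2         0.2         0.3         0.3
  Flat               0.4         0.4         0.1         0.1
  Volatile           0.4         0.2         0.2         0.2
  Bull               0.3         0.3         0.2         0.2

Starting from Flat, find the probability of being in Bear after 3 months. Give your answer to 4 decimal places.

0.3180

Propagate the distribution vector 3 months from Flat.
After 0 months: (0.0000, 1.0000, 0.0000, 0.0000)
After 1 month: (0.4000, 0.4000, 0.1000, 0.1000)
After 2 months: (0.3100, 0.2900, 0.2000, 0.2000)
After 3 months: (0.3180, 0.2780, 0.2020, 0.2020)
P(in Bear after 3 months) = 0.3180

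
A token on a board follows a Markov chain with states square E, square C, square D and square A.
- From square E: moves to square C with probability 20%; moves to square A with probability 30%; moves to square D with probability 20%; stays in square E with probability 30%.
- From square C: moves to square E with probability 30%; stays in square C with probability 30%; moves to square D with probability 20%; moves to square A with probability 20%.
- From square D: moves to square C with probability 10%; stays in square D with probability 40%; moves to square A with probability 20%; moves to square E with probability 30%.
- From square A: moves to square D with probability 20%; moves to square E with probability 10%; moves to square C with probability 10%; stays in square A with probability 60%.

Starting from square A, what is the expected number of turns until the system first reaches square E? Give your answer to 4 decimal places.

Let t(s) be the expected number of turns to first reach square E from state s, with t(square E) = 0. Conditioning on the first turn:
t(square C) = 1 + 0.3·t(square C) + 0.2·t(square D) + 0.2·t(square A)
t(square D) = 1 + 0.1·t(square C) + 0.4·t(square D) + 0.2·t(square A)
t(square A) = 1 + 0.1·t(square C) + 0.2·t(square D) + 0.6·t(square A)
Solving: t(square C) = 4.2857, t(square D) = 4.2857, t(square A) = 5.7143.
Expected turns from square A to square E: 5.7143.

5.7143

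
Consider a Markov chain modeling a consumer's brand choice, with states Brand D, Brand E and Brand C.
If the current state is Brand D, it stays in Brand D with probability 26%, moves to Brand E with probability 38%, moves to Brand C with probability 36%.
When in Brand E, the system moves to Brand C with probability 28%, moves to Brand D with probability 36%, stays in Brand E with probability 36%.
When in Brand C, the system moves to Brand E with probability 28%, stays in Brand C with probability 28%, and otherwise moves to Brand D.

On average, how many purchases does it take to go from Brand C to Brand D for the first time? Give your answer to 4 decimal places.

2.4059

Let t(s) be the expected number of purchases to first reach Brand D from state s, with t(Brand D) = 0. Conditioning on the first purchase:
t(Brand E) = 1 + 0.36·t(Brand E) + 0.28·t(Brand C)
t(Brand C) = 1 + 0.28·t(Brand E) + 0.28·t(Brand C)
Solving: t(Brand E) = 2.6151, t(Brand C) = 2.4059.
Expected purchases from Brand C to Brand D: 2.4059.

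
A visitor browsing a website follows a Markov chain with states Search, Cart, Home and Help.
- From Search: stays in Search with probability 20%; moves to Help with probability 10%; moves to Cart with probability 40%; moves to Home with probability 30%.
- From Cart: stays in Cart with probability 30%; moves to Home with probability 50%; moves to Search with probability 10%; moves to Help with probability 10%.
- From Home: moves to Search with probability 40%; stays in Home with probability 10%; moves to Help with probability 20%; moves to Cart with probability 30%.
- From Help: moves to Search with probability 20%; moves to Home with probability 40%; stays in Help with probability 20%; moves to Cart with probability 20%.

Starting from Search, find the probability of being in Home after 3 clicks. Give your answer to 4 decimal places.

0.3100

Propagate the distribution vector 3 clicks from Search.
After 0 clicks: (1.0000, 0.0000, 0.0000, 0.0000)
After 1 click: (0.2000, 0.4000, 0.3000, 0.1000)
After 2 clicks: (0.2200, 0.3100, 0.3300, 0.1400)
After 3 clicks: (0.2350, 0.3080, 0.3100, 0.1470)
P(in Home after 3 clicks) = 0.3100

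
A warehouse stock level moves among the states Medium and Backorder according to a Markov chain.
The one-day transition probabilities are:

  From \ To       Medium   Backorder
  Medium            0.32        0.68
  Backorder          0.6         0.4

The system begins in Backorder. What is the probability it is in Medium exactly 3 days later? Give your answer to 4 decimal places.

Propagate the distribution vector 3 days from Backorder.
After 0 days: (0.0000, 1.0000)
After 1 day: (0.6000, 0.4000)
After 2 days: (0.4320, 0.5680)
After 3 days: (0.4790, 0.5210)
P(in Medium after 3 days) = 0.4790

0.4790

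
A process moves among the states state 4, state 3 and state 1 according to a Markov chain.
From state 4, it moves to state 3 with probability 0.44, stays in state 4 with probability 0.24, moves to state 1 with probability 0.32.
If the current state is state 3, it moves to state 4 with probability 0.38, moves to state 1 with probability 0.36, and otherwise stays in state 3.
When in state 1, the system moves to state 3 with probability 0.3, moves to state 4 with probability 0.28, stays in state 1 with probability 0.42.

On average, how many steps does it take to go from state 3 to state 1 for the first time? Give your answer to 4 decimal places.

2.8846

Let t(s) be the expected number of steps to first reach state 1 from state s, with t(state 1) = 0. Conditioning on the first step:
t(state 4) = 1 + 0.24·t(state 4) + 0.44·t(state 3)
t(state 3) = 1 + 0.38·t(state 4) + 0.26·t(state 3)
Solving: t(state 4) = 2.9858, t(state 3) = 2.8846.
Expected steps from state 3 to state 1: 2.8846.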